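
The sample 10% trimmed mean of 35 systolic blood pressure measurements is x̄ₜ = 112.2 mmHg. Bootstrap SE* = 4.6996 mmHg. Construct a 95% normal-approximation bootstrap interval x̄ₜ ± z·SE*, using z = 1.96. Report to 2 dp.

Margin = 1.96 × 4.6996 = 9.211
Interval: 112.2 ± 9.211

(102.99, 121.41)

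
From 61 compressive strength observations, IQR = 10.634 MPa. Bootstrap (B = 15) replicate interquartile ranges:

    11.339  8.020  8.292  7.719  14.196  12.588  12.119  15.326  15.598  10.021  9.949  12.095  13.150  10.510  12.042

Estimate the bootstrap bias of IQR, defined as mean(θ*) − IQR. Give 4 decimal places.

mean(θ*) = (11.339 + 8.020 + 8.292 + 7.719 + 14.196 + 12.588 + 12.119 + 15.326 + 15.598 + 10.021 + 9.949 + 12.095 + 13.150 + 10.510 + 12.042) / 15 = 11.53093
bias = 11.53093 − 10.634

bias = +0.8969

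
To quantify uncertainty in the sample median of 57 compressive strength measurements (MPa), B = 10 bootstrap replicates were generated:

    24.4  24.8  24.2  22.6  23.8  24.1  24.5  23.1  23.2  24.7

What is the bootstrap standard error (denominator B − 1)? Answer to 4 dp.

SE* = 0.7457

Bootstrap SE is the standard deviation of the 10 replicate medians.
Mean of replicates: (24.4 + 24.8 + 24.2 + 22.6 + 23.8 + 24.1 + 24.5 + 23.1 + 23.2 + 24.7) / 10 = 239.40000 / 10 = 23.94000
Sum of squared deviations: (+0.46000)² + (+0.86000)² + (+0.26000)² + (−1.34000)² + (−0.14000)² + (+0.16000)² + (+0.56000)² + (−0.84000)² + (−0.74000)² + (+0.76000)² = 5.00400
Variance = 5.00400 / 9 = 0.55600
SE* = √0.55600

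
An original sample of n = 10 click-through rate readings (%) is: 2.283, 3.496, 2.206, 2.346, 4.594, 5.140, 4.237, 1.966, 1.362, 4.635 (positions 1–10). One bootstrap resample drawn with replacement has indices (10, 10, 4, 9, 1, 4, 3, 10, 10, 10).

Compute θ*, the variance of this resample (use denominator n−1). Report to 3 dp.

Resample values: 4.635, 4.635, 2.346, 1.362, 2.283, 2.346, 2.206, 4.635, 4.635, 4.635.
Mean = 3.3718; sum of squared deviations = 16.6668
s² = 16.6668 / 9 = 1.8519

θ* = 1.852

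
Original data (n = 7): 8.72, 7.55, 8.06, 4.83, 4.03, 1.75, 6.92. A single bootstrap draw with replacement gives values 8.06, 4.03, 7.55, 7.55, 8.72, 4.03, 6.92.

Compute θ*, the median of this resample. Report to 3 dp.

Sorted: 4.03, 4.03, 6.92, 7.55, 7.55, 8.06, 8.72
Median = middle value = 7.550

θ* = 7.550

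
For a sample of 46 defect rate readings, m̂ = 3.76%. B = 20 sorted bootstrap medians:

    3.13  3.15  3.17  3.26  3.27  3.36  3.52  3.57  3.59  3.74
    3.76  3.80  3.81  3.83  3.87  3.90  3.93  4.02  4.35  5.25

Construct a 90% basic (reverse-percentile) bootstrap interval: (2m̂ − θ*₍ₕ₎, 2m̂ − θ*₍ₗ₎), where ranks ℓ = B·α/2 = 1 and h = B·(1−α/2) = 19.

Percentile endpoints at ranks 1 and 19: θ*₍1₎ = 3.13, θ*₍19₎ = 4.35.
Basic interval reflects these around m̂:
  lower = 2 × 3.76 − 4.35 = 3.17
  upper = 2 × 3.76 − 3.13 = 4.39

(3.17, 4.39)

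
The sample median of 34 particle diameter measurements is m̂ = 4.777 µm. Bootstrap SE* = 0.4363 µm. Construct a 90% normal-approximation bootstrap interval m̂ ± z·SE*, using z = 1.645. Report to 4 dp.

(4.0593, 5.4947)

Margin = 1.645 × 0.4363 = 0.71771
Interval: 4.777 ± 0.71771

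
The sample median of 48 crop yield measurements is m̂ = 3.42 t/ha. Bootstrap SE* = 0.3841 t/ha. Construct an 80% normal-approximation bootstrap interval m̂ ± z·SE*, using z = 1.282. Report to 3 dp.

(2.928, 3.912)

Margin = 1.282 × 0.3841 = 0.4924
Interval: 3.42 ± 0.4924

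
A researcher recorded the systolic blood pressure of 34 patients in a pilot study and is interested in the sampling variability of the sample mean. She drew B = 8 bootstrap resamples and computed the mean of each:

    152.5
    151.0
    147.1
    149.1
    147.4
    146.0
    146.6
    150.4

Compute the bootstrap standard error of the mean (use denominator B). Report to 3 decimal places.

Bootstrap SE is the standard deviation of the 8 replicate means.
Mean of replicates: (152.5 + 151.0 + 147.1 + 149.1 + 147.4 + 146.0 + 146.6 + 150.4) / 8 = 1190.1000 / 8 = 148.7625
Sum of squared deviations: (+3.7375)² + (+2.2375)² + (−1.6625)² + (+0.3375)² + (−1.3625)² + (−2.7625)² + (−2.1625)² + (+1.6375)² = 38.6988
Variance = 38.6988 / 8 = 4.8373
SE* = √4.8373

SE* = 2.199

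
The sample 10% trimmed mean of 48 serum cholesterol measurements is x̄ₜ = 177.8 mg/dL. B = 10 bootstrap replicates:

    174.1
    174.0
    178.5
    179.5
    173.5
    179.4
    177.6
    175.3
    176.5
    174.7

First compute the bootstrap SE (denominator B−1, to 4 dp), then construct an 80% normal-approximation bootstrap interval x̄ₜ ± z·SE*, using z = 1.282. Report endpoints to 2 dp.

(174.84, 180.76)

Mean of replicates = 176.3100; sum of squared deviations = 47.9490; SE* = √(47.9490/9) = 2.3082
Margin = 1.282 × 2.3082 = 2.959
Interval: 177.8 ± 2.959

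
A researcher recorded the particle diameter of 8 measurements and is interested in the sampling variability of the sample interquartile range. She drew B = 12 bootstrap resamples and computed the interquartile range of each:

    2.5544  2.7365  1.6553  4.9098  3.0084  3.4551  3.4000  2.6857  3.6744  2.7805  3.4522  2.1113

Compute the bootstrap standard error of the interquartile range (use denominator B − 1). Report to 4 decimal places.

Bootstrap SE is the standard deviation of the 12 replicate interquartile ranges.
Mean of replicates: (2.5544 + 2.7365 + 1.6553 + 4.9098 + 3.0084 + 3.4551 + 3.4000 + 2.6857 + 3.6744 + 2.7805 + 3.4522 + 2.1113) / 12 = 36.42360 / 12 = 3.03530
Sum of squared deviations: (−0.48090)² + (−0.29880)² + (−1.38000)² + (+1.87450)² + (−0.02690)² + (+0.41980)² + (+0.36470)² + (−0.34960)² + (+0.63910)² + (−0.25480)² + (+0.41690)² + (−0.92400)² = 7.67183
Variance = 7.67183 / 11 = 0.69744
SE* = √0.69744

SE* = 0.8351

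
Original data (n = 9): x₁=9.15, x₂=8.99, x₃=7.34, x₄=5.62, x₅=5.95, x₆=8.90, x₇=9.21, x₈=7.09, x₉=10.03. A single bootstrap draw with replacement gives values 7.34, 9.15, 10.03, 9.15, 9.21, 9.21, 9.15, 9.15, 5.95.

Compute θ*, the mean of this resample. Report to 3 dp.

θ* = 8.704

Mean = (7.34 + 9.15 + 10.03 + 9.15 + 9.21 + 9.21 + 9.15 + 9.15 + 5.95) / 9 = 78.340 / 9 = 8.704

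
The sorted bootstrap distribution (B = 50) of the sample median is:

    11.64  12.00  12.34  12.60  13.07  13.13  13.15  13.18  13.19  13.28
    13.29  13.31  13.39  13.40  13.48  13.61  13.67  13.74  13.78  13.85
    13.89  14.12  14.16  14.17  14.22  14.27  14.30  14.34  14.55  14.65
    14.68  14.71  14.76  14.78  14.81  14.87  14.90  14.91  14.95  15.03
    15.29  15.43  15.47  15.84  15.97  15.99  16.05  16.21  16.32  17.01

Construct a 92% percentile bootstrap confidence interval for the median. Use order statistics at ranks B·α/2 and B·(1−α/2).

α = 0.08; lower rank = 50 × 0.040 = 2; upper rank = 50 × 0.960 = 48.
The 2nd smallest replicate is 12.00; the 48th is 16.21.

(12.00, 16.21)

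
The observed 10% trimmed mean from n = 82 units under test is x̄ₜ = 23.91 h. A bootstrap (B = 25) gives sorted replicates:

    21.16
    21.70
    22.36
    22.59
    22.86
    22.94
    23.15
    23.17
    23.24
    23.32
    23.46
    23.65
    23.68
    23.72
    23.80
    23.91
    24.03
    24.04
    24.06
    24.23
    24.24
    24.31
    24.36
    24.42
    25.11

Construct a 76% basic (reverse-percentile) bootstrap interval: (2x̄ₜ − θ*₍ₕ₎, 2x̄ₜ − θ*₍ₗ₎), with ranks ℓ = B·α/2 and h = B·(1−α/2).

Percentile endpoints at ranks 3 and 22: θ*₍3₎ = 22.36, θ*₍22₎ = 24.31.
Basic interval reflects these around x̄ₜ:
  lower = 2 × 23.91 − 24.31 = 23.51
  upper = 2 × 23.91 − 22.36 = 25.46

(23.51, 25.46)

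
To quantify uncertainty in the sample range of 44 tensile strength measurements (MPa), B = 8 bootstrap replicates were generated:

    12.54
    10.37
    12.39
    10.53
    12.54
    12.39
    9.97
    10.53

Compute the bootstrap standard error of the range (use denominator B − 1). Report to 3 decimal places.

Bootstrap SE is the standard deviation of the 8 replicate ranges.
Mean of replicates: (12.54 + 10.37 + 12.39 + 10.53 + 12.54 + 12.39 + 9.97 + 10.53) / 8 = 91.2600 / 8 = 11.4075
Sum of squared deviations: (+1.1325)² + (−1.0375)² + (+0.9825)² + (−0.8775)² + (+1.1325)² + (+0.9825)² + (−1.4375)² + (−0.8775)² = 9.1786
Variance = 9.1786 / 7 = 1.3112
SE* = √1.3112

SE* = 1.145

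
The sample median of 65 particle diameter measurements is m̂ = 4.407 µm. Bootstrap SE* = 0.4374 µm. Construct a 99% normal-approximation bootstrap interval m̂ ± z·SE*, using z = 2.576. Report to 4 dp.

(3.2803, 5.5337)

Margin = 2.576 × 0.4374 = 1.12674
Interval: 4.407 ± 1.12674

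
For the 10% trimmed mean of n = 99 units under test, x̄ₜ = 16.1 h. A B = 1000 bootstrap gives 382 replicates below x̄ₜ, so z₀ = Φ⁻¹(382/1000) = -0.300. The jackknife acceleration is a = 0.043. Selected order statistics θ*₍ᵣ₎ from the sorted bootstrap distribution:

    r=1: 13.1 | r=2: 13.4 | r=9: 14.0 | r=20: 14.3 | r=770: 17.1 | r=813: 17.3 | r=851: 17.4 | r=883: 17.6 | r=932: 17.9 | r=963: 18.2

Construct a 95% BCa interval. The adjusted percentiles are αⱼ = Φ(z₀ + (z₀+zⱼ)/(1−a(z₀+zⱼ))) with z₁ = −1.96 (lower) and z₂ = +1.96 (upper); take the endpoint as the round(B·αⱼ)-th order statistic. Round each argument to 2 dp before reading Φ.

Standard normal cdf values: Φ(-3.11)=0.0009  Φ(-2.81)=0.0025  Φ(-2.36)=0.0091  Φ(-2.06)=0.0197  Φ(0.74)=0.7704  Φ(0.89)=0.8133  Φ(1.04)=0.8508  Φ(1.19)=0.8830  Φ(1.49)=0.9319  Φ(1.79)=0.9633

Lower: z₀ + z₁ = -0.300 + (-1.960) = -2.260; 1 − a(z₀+z₁) = 1 − (0.043)(-2.260) = 1.0972; argument = -0.300 + (-2.260)/1.0972 = -2.3598 → -2.36.
α₁ = Φ(-2.36) = 0.0091; rank = round(1000 × 0.0091) = 9; θ*₍9₎ = 14.0.
Upper: z₀ + z₂ = 1.660; 1 − a(z₀+z₂) = 0.9286; argument = 1.4876 → 1.49; α₂ = 0.9319; rank = 932; θ*₍932₎ = 17.9.

(14.0, 17.9)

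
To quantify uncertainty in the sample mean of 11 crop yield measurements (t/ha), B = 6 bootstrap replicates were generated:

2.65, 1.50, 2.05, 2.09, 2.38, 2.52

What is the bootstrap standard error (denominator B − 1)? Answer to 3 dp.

SE* = 0.415

Bootstrap SE is the standard deviation of the 6 replicate means.
Mean of replicates: (2.65 + 1.50 + 2.05 + 2.09 + 2.38 + 2.52) / 6 = 13.1900 / 6 = 2.1983
Sum of squared deviations: (+0.4517)² + (−0.6983)² + (−0.1483)² + (−0.1083)² + (+0.1817)² + (+0.3217)² = 0.8619
Variance = 0.8619 / 5 = 0.1724
SE* = √0.1724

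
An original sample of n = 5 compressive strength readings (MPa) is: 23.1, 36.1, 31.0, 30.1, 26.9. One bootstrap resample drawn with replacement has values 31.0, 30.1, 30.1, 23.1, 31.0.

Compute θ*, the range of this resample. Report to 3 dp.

Range = 31.0 − 23.1 = 7.900

θ* = 7.900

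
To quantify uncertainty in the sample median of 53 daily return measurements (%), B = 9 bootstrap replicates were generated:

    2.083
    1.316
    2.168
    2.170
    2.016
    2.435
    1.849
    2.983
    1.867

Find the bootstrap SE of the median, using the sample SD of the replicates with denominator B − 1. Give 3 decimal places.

SE* = 0.453

Bootstrap SE is the standard deviation of the 9 replicate medians.
Mean of replicates: (2.083 + 1.316 + 2.168 + 2.170 + 2.016 + 2.435 + 1.849 + 2.983 + 1.867) / 9 = 18.8870 / 9 = 2.0986
Sum of squared deviations: (−0.0156)² + (−0.7826)² + (+0.0694)² + (+0.0714)² + (−0.0826)² + (+0.3364)² + (−0.2496)² + (+0.8844)² + (−0.2316)² = 1.6407
Variance = 1.6407 / 8 = 0.2051
SE* = √0.2051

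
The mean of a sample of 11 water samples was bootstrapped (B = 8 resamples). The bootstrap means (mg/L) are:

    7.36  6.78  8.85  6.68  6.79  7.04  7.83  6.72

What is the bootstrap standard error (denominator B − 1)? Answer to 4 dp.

SE* = 0.7550

Bootstrap SE is the standard deviation of the 8 replicate means.
Mean of replicates: (7.36 + 6.78 + 8.85 + 6.68 + 6.79 + 7.04 + 7.83 + 6.72) / 8 = 58.05000 / 8 = 7.25625
Sum of squared deviations: (+0.10375)² + (−0.47625)² + (+1.59375)² + (−0.57625)² + (−0.46625)² + (−0.21625)² + (+0.57375)² + (−0.53625)² = 3.99059
Variance = 3.99059 / 7 = 0.57008
SE* = √0.57008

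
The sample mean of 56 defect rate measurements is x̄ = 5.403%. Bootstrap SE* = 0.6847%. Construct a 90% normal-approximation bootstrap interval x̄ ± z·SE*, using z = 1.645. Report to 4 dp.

(4.2767, 6.5293)

Margin = 1.645 × 0.6847 = 1.12633
Interval: 5.403 ± 1.12633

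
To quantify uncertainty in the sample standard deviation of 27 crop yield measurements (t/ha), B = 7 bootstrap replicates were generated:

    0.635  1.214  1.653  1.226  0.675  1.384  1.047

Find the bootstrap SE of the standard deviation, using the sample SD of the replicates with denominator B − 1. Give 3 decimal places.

SE* = 0.368

Bootstrap SE is the standard deviation of the 7 replicate standard deviations.
Mean of replicates: (0.635 + 1.214 + 1.653 + 1.226 + 0.675 + 1.384 + 1.047) / 7 = 7.8340 / 7 = 1.1191
Sum of squared deviations: (−0.4841)² + (+0.0949)² + (+0.5339)² + (+0.1069)² + (−0.4441)² + (+0.2649)² + (−0.0721)² = 0.8124
Variance = 0.8124 / 6 = 0.1354
SE* = √0.1354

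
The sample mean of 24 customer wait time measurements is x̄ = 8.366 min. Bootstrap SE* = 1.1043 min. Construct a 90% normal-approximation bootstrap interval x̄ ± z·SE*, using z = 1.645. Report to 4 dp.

Margin = 1.645 × 1.1043 = 1.81657
Interval: 8.366 ± 1.81657

(6.5494, 10.1826)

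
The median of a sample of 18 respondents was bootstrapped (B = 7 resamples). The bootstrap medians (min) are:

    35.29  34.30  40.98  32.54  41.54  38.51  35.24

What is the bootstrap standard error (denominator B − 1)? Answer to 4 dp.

Bootstrap SE is the standard deviation of the 7 replicate medians.
Mean of replicates: (35.29 + 34.30 + 40.98 + 32.54 + 41.54 + 38.51 + 35.24) / 7 = 258.40000 / 7 = 36.91429
Sum of squared deviations: (−1.62429)² + (−2.61429)² + (+4.06571)² + (−4.37429)² + (+4.62571)² + (+1.59571)² + (−1.67429)² = 71.88397
Variance = 71.88397 / 6 = 11.98066
SE* = √11.98066

SE* = 3.4613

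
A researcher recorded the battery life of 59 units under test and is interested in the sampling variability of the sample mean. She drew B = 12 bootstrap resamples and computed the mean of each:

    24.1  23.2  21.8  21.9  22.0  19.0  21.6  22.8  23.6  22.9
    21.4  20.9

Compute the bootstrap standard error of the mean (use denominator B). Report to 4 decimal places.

SE* = 1.3077

Bootstrap SE is the standard deviation of the 12 replicate means.
Mean of replicates: (24.1 + 23.2 + 21.8 + 21.9 + 22.0 + 19.0 + 21.6 + 22.8 + 23.6 + 22.9 + 21.4 + 20.9) / 12 = 265.20000 / 12 = 22.10000
Sum of squared deviations: (+2.00000)² + (+1.10000)² + (−0.30000)² + (−0.20000)² + (−0.10000)² + (−3.10000)² + (−0.50000)² + (+0.70000)² + (+1.50000)² + (+0.80000)² + (−0.70000)² + (−1.20000)² = 20.52000
Variance = 20.52000 / 12 = 1.71000
SE* = √1.71000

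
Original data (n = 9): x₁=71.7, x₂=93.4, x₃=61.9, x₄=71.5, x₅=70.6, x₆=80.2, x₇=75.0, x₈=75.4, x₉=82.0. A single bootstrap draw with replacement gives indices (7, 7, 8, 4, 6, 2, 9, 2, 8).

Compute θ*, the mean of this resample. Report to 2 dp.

Resample values: 75.0, 75.0, 75.4, 71.5, 80.2, 93.4, 82.0, 93.4, 75.4.
Mean = (75.0 + 75.0 + 75.4 + 71.5 + 80.2 + 93.4 + 82.0 + 93.4 + 75.4) / 9 = 721.30 / 9 = 80.14

θ* = 80.14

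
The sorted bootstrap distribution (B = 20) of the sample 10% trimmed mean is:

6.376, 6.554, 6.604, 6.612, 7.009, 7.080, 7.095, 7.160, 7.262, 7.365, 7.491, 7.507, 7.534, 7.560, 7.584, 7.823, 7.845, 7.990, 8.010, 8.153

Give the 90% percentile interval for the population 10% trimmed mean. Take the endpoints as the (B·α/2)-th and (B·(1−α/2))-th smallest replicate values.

(6.376, 8.010)

α = 0.10; lower rank = 20 × 0.050 = 1; upper rank = 20 × 0.950 = 19.
The 1st smallest replicate is 6.376; the 19th is 8.010.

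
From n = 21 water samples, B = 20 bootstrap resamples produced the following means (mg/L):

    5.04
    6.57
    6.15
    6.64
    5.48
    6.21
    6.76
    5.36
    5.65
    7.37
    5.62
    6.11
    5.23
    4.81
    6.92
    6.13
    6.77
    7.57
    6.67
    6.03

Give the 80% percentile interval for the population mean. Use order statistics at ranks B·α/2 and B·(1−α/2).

Sorted replicates: 4.81, 5.04, 5.23, 5.36, 5.48, 5.62, 5.65, 6.03, 6.11, 6.13, 6.15, 6.21, 6.57, 6.64, 6.67, 6.76, 6.77, 6.92, 7.37, 7.57
α = 0.20; lower rank = 20 × 0.100 = 2; upper rank = 20 × 0.900 = 18.
The 2nd smallest replicate is 5.04; the 18th is 6.92.

(5.04, 6.92)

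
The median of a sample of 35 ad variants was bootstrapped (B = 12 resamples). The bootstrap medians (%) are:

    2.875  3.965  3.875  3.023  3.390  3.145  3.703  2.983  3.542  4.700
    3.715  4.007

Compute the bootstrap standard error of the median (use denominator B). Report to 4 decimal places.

SE* = 0.5079

Bootstrap SE is the standard deviation of the 12 replicate medians.
Mean of replicates: (2.875 + 3.965 + 3.875 + 3.023 + 3.390 + 3.145 + 3.703 + 2.983 + 3.542 + 4.700 + 3.715 + 4.007) / 12 = 42.92300 / 12 = 3.57692
Sum of squared deviations: (−0.70192)² + (+0.38808)² + (+0.29808)² + (−0.55392)² + (−0.18692)² + (−0.43192)² + (+0.12608)² + (−0.59392)² + (−0.03492)² + (+1.12308)² + (+0.13808)² + (+0.43008)² = 3.09567
Variance = 3.09567 / 12 = 0.25797
SE* = √0.25797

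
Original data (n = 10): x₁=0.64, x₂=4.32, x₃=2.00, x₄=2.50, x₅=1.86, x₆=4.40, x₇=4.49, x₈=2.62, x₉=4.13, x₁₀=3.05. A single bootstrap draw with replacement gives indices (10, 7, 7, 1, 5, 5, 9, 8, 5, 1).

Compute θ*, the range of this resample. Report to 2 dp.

Resample values: 3.05, 4.49, 4.49, 0.64, 1.86, 1.86, 4.13, 2.62, 1.86, 0.64.
Range = 4.49 − 0.64 = 3.85

θ* = 3.85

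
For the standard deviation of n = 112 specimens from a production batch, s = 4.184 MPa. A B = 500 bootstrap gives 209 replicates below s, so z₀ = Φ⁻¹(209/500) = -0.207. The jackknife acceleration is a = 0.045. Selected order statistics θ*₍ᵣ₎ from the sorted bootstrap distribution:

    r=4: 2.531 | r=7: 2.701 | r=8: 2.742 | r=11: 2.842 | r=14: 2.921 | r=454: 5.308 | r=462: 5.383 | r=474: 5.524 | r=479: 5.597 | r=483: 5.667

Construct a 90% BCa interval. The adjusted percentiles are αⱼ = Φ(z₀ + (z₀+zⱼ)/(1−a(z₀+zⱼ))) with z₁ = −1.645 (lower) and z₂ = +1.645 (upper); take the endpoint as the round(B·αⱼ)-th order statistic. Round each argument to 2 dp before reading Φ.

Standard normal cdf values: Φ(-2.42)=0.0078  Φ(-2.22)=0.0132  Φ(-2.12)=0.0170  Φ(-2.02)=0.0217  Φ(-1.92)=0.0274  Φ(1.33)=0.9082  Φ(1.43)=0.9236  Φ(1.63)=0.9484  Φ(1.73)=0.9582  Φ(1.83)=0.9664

(2.921, 5.308)

Lower: z₀ + z₁ = -0.207 + (-1.645) = -1.852; 1 − a(z₀+z₁) = 1 − (0.045)(-1.852) = 1.0833; argument = -0.207 + (-1.852)/1.0833 = -1.9165 → -1.92.
α₁ = Φ(-1.92) = 0.0274; rank = round(500 × 0.0274) = 14; θ*₍14₎ = 2.921.
Upper: z₀ + z₂ = 1.438; 1 − a(z₀+z₂) = 0.9353; argument = 1.3305 → 1.33; α₂ = 0.9082; rank = 454; θ*₍454₎ = 5.308.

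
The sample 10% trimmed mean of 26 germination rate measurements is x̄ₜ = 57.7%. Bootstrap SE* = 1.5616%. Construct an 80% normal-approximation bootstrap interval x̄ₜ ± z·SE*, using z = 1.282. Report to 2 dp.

Margin = 1.282 × 1.5616 = 2.002
Interval: 57.7 ± 2.002

(55.70, 59.70)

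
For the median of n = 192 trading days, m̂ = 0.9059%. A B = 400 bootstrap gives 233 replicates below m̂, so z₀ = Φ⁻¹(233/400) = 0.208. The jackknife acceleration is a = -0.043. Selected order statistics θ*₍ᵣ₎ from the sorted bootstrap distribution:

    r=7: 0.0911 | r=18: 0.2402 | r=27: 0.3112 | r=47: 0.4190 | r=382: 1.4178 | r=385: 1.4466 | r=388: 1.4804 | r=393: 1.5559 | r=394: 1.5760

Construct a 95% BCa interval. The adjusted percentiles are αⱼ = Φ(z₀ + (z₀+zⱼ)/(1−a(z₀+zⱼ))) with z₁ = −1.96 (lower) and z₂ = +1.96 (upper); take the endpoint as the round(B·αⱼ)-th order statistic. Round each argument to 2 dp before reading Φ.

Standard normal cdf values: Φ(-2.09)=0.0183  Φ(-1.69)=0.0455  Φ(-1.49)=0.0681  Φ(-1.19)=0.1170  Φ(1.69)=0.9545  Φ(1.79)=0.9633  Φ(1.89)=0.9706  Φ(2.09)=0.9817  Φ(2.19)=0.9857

(0.2402, 1.5760)

Lower: z₀ + z₁ = 0.208 + (-1.960) = -1.752; 1 − a(z₀+z₁) = 1 − (-0.043)(-1.752) = 0.9247; argument = 0.208 + (-1.752)/0.9247 = -1.6867 → -1.69.
α₁ = Φ(-1.69) = 0.0455; rank = round(400 × 0.0455) = 18; θ*₍18₎ = 0.2402.
Upper: z₀ + z₂ = 2.168; 1 − a(z₀+z₂) = 1.0932; argument = 2.1911 → 2.19; α₂ = 0.9857; rank = 394; θ*₍394₎ = 1.5760.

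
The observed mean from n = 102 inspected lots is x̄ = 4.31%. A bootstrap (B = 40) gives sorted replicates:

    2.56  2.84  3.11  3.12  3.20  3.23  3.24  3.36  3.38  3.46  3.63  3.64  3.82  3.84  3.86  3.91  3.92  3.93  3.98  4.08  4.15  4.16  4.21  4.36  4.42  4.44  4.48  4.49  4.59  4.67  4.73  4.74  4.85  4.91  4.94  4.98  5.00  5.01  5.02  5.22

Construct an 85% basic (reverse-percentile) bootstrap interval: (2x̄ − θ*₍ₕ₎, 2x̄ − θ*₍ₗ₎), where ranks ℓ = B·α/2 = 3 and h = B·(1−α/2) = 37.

Percentile endpoints at ranks 3 and 37: θ*₍3₎ = 3.11, θ*₍37₎ = 5.00.
Basic interval reflects these around x̄:
  lower = 2 × 4.31 − 5.00 = 3.62
  upper = 2 × 4.31 − 3.11 = 5.51

(3.62, 5.51)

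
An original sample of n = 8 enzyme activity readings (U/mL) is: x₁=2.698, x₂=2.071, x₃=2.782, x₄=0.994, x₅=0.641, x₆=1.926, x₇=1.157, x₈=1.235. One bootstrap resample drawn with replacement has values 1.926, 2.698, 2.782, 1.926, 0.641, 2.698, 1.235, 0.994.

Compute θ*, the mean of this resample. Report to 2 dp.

Mean = (1.926 + 2.698 + 2.782 + 1.926 + 0.641 + 2.698 + 1.235 + 0.994) / 8 = 14.9000 / 8 = 1.86

θ* = 1.86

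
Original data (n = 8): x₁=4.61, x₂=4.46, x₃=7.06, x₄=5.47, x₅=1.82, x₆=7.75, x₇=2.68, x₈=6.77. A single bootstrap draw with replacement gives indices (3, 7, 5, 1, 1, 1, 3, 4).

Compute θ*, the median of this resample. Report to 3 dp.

θ* = 4.610

Resample values: 7.06, 2.68, 1.82, 4.61, 4.61, 4.61, 7.06, 5.47.
Sorted: 1.82, 2.68, 4.61, 4.61, 4.61, 5.47, 7.06, 7.06
Median = average of the two middle values = 4.610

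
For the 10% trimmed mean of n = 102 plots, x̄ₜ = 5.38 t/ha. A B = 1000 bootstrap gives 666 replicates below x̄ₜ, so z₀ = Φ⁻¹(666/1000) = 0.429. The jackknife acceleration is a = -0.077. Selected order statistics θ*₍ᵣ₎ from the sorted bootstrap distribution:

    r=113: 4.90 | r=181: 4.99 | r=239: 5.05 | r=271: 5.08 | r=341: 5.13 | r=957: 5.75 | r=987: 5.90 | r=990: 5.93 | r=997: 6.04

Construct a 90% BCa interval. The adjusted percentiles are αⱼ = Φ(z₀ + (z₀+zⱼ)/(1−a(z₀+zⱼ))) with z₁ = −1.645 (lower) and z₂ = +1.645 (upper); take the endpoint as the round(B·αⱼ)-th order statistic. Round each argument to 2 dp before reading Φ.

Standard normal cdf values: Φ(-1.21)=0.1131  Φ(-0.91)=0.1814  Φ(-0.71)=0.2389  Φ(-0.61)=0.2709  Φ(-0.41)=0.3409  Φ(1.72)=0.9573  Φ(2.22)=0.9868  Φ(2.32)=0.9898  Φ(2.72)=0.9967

(4.99, 5.90)

Lower: z₀ + z₁ = 0.429 + (-1.645) = -1.216; 1 − a(z₀+z₁) = 1 − (-0.077)(-1.216) = 0.9064; argument = 0.429 + (-1.216)/0.9064 = -0.9126 → -0.91.
α₁ = Φ(-0.91) = 0.1814; rank = round(1000 × 0.1814) = 181; θ*₍181₎ = 4.99.
Upper: z₀ + z₂ = 2.074; 1 − a(z₀+z₂) = 1.1597; argument = 2.2174 → 2.22; α₂ = 0.9868; rank = 987; θ*₍987₎ = 5.90.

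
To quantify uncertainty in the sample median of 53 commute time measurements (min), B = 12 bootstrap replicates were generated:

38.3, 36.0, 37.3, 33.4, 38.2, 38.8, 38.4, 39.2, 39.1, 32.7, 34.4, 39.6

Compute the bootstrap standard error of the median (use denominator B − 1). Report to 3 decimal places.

Bootstrap SE is the standard deviation of the 12 replicate medians.
Mean of replicates: (38.3 + 36.0 + 37.3 + 33.4 + 38.2 + 38.8 + 38.4 + 39.2 + 39.1 + 32.7 + 34.4 + 39.6) / 12 = 445.4000 / 12 = 37.1167
Sum of squared deviations: (+1.1833)² + (−1.1167)² + (+0.1833)² + (−3.7167)² + (+1.0833)² + (+1.6833)² + (+1.2833)² + (+2.0833)² + (+1.9833)² + (−4.4167)² + (−2.7167)² + (+2.4833)² = 63.4767
Variance = 63.4767 / 11 = 5.7706
SE* = √5.7706

SE* = 2.402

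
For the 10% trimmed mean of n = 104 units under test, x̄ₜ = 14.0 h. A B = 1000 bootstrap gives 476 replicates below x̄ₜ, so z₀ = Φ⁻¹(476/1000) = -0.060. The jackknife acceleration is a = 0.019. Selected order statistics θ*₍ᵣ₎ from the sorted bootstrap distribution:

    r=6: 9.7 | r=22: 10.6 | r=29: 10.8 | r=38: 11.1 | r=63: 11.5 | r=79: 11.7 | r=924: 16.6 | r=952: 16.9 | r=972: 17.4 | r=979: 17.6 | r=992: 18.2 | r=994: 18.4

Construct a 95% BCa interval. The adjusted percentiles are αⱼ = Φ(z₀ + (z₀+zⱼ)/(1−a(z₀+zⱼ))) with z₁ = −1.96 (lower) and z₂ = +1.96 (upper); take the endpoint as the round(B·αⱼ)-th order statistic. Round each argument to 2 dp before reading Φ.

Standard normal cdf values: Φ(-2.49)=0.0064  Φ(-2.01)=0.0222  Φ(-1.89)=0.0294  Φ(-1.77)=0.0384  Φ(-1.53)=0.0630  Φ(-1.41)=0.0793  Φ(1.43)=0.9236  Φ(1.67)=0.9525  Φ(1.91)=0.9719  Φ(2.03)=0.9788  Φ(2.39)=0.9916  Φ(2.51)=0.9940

(10.6, 17.4)

Lower: z₀ + z₁ = -0.060 + (-1.960) = -2.020; 1 − a(z₀+z₁) = 1 − (0.019)(-2.020) = 1.0384; argument = -0.060 + (-2.020)/1.0384 = -2.0053 → -2.01.
α₁ = Φ(-2.01) = 0.0222; rank = round(1000 × 0.0222) = 22; θ*₍22₎ = 10.6.
Upper: z₀ + z₂ = 1.900; 1 − a(z₀+z₂) = 0.9639; argument = 1.9112 → 1.91; α₂ = 0.9719; rank = 972; θ*₍972₎ = 17.4.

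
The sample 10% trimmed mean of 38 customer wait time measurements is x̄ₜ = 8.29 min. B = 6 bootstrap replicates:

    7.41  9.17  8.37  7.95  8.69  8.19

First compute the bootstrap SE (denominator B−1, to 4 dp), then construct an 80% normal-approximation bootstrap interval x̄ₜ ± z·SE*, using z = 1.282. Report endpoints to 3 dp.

Mean of replicates = 8.2967; sum of squared deviations = 1.8405; SE* = √(1.8405/5) = 0.6067
Margin = 1.282 × 0.6067 = 0.7778
Interval: 8.29 ± 0.7778

(7.512, 9.068)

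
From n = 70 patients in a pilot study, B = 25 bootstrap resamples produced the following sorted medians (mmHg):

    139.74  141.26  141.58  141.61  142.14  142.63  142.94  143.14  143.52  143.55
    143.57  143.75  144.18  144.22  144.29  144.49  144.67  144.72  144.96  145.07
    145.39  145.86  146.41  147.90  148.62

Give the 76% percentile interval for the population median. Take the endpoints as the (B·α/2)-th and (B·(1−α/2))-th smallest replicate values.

(141.58, 145.86)

α = 0.24; lower rank = 25 × 0.120 = 3; upper rank = 25 × 0.880 = 22.
The 3rd smallest replicate is 141.58; the 22nd is 145.86.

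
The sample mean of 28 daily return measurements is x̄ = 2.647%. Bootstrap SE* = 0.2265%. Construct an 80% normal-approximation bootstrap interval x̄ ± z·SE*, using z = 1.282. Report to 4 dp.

(2.3566, 2.9374)

Margin = 1.282 × 0.2265 = 0.29037
Interval: 2.647 ± 0.29037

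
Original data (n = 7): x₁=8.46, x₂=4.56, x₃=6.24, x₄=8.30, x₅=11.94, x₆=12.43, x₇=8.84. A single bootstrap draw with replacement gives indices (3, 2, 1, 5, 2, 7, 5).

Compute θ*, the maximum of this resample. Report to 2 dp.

Resample values: 6.24, 4.56, 8.46, 11.94, 4.56, 8.84, 11.94.
Maximum = 11.94

θ* = 11.94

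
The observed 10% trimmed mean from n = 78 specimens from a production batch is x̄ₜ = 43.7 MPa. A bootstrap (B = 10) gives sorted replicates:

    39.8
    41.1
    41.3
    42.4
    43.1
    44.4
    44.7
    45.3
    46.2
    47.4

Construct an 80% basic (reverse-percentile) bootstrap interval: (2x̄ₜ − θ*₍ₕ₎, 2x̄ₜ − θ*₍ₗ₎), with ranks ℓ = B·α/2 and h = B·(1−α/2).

Percentile endpoints at ranks 1 and 9: θ*₍1₎ = 39.8, θ*₍9₎ = 46.2.
Basic interval reflects these around x̄ₜ:
  lower = 2 × 43.7 − 46.2 = 41.2
  upper = 2 × 43.7 − 39.8 = 47.6

(41.2, 47.6)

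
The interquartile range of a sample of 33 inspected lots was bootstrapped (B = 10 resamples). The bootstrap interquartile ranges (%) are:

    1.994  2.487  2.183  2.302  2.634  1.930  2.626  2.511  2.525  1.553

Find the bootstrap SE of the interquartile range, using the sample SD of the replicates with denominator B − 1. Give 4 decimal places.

SE* = 0.3565

Bootstrap SE is the standard deviation of the 10 replicate interquartile ranges.
Mean of replicates: (1.994 + 2.487 + 2.183 + 2.302 + 2.634 + 1.930 + 2.626 + 2.511 + 2.525 + 1.553) / 10 = 22.74500 / 10 = 2.27450
Sum of squared deviations: (−0.28050)² + (+0.21250)² + (−0.09150)² + (+0.02750)² + (+0.35950)² + (−0.34450)² + (+0.35150)² + (+0.23650)² + (+0.25050)² + (−0.72150)² = 1.14368
Variance = 1.14368 / 9 = 0.12708
SE* = √0.12708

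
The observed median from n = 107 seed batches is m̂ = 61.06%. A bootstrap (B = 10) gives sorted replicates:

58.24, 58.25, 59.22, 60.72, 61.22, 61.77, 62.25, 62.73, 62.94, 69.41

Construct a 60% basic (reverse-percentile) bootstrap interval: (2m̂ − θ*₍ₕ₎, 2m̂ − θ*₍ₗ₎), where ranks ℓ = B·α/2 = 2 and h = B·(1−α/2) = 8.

Percentile endpoints at ranks 2 and 8: θ*₍2₎ = 58.25, θ*₍8₎ = 62.73.
Basic interval reflects these around m̂:
  lower = 2 × 61.06 − 62.73 = 59.39
  upper = 2 × 61.06 − 58.25 = 63.87

(59.39, 63.87)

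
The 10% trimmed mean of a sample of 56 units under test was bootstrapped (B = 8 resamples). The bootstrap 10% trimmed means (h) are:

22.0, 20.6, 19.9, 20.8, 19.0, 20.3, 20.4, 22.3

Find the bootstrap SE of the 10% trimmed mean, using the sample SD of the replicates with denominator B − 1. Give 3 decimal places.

Bootstrap SE is the standard deviation of the 8 replicate 10% trimmed means.
Mean of replicates: (22.0 + 20.6 + 19.9 + 20.8 + 19.0 + 20.3 + 20.4 + 22.3) / 8 = 165.3000 / 8 = 20.6625
Sum of squared deviations: (+1.3375)² + (−0.0625)² + (−0.7625)² + (+0.1375)² + (−1.6625)² + (−0.3625)² + (−0.2625)² + (+1.6375)² = 8.0388
Variance = 8.0388 / 7 = 1.1484
SE* = √1.1484

SE* = 1.072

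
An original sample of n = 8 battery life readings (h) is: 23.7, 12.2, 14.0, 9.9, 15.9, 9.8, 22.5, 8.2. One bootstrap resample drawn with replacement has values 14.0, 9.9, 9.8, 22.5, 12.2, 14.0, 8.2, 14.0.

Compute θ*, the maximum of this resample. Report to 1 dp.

Maximum = 22.5

θ* = 22.5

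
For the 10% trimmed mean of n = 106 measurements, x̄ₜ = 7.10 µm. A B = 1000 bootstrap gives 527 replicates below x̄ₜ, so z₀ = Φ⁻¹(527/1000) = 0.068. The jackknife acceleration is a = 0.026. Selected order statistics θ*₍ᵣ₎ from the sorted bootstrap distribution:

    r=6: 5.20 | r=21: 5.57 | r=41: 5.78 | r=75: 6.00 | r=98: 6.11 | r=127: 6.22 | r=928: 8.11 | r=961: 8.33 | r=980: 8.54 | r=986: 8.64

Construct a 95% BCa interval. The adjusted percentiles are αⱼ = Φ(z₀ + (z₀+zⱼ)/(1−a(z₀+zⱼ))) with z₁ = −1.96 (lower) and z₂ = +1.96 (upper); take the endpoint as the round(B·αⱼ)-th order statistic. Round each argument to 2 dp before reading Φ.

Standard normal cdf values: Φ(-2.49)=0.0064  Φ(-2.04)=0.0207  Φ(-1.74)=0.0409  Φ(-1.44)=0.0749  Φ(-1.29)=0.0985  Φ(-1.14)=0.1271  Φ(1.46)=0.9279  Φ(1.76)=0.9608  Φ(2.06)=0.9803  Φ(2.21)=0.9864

Lower: z₀ + z₁ = 0.068 + (-1.960) = -1.892; 1 − a(z₀+z₁) = 1 − (0.026)(-1.892) = 1.0492; argument = 0.068 + (-1.892)/1.0492 = -1.7353 → -1.74.
α₁ = Φ(-1.74) = 0.0409; rank = round(1000 × 0.0409) = 41; θ*₍41₎ = 5.78.
Upper: z₀ + z₂ = 2.028; 1 − a(z₀+z₂) = 0.9473; argument = 2.2089 → 2.21; α₂ = 0.9864; rank = 986; θ*₍986₎ = 8.64.

(5.78, 8.64)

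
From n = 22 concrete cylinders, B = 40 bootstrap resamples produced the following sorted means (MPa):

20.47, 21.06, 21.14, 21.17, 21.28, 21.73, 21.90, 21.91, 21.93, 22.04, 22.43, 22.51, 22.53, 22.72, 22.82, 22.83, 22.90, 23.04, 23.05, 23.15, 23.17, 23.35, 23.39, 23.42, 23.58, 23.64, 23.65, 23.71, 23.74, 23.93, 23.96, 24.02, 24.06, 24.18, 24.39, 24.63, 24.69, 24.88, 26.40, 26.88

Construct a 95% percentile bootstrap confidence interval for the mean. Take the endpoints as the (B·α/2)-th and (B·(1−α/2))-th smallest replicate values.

(20.47, 26.40)

α = 0.05; lower rank = 40 × 0.025 = 1; upper rank = 40 × 0.975 = 39.
The 1st smallest replicate is 20.47; the 39th is 26.40.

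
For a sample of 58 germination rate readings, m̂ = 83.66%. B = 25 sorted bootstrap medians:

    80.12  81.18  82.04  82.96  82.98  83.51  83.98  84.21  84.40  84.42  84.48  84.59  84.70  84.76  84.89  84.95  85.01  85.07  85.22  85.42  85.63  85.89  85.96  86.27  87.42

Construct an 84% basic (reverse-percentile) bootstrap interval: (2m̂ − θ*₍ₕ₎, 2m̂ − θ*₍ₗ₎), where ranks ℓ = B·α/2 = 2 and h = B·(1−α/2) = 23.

Percentile endpoints at ranks 2 and 23: θ*₍2₎ = 81.18, θ*₍23₎ = 85.96.
Basic interval reflects these around m̂:
  lower = 2 × 83.66 − 85.96 = 81.36
  upper = 2 × 83.66 − 81.18 = 86.14

(81.36, 86.14)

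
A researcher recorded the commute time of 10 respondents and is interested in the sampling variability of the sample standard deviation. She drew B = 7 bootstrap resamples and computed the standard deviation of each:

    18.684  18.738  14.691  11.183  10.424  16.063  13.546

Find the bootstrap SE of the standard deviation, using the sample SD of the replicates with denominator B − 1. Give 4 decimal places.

Bootstrap SE is the standard deviation of the 7 replicate standard deviations.
Mean of replicates: (18.684 + 18.738 + 14.691 + 11.183 + 10.424 + 16.063 + 13.546) / 7 = 103.32900 / 7 = 14.76129
Sum of squared deviations: (+3.92271)² + (+3.97671)² + (−0.07029)² + (−3.57829)² + (−4.33729)² + (+1.30171)² + (−1.21529)² = 65.99444
Variance = 65.99444 / 6 = 10.99907
SE* = √10.99907

SE* = 3.3165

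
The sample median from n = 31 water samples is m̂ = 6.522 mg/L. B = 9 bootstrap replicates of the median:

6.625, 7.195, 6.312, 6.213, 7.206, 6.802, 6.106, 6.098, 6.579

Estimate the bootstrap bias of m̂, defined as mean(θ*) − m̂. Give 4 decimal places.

bias = +0.0487

mean(θ*) = (6.625 + 7.195 + 6.312 + 6.213 + 7.206 + 6.802 + 6.106 + 6.098 + 6.579) / 9 = 6.57067
bias = 6.57067 − 6.522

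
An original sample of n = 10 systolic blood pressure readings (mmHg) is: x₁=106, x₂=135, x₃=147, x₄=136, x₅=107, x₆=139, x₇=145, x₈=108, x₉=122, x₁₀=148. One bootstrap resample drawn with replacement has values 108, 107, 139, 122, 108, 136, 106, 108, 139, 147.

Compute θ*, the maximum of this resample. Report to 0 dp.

θ* = 147

Maximum = 147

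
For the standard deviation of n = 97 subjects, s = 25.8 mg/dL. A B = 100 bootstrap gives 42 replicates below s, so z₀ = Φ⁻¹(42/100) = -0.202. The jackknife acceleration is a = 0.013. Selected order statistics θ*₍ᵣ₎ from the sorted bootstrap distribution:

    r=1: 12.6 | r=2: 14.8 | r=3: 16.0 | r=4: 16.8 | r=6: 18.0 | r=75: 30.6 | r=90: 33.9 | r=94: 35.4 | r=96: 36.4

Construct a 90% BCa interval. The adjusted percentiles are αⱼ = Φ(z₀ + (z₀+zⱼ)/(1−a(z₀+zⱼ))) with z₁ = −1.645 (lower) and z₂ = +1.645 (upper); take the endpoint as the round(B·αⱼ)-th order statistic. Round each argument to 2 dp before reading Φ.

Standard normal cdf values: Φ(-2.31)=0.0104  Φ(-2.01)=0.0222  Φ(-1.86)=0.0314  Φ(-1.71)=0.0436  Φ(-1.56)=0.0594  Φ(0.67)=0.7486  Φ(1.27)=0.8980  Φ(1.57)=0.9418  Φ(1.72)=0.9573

(14.8, 33.9)

Lower: z₀ + z₁ = -0.202 + (-1.645) = -1.847; 1 − a(z₀+z₁) = 1 − (0.013)(-1.847) = 1.0240; argument = -0.202 + (-1.847)/1.0240 = -2.0057 → -2.01.
α₁ = Φ(-2.01) = 0.0222; rank = round(100 × 0.0222) = 2; θ*₍2₎ = 14.8.
Upper: z₀ + z₂ = 1.443; 1 − a(z₀+z₂) = 0.9812; argument = 1.2686 → 1.27; α₂ = 0.8980; rank = 90; θ*₍90₎ = 33.9.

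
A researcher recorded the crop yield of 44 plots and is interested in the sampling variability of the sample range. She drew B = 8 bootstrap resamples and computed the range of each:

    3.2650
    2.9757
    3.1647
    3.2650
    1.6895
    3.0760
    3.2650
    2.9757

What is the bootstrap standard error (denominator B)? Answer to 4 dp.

Bootstrap SE is the standard deviation of the 8 replicate ranges.
Mean of replicates: (3.2650 + 2.9757 + 3.1647 + 3.2650 + 1.6895 + 3.0760 + 3.2650 + 2.9757) / 8 = 23.67660 / 8 = 2.95958
Sum of squared deviations: (+0.30543)² + (+0.01612)² + (+0.20512)² + (+0.30543)² + (−1.27008)² + (+0.11643)² + (+0.30543)² + (+0.01612)² = 1.94909
Variance = 1.94909 / 8 = 0.24364
SE* = √0.24364

SE* = 0.4936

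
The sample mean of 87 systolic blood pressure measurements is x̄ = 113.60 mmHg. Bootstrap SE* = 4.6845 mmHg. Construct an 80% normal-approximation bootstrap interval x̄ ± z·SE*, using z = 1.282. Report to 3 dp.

(107.594, 119.606)

Margin = 1.282 × 4.6845 = 6.0055
Interval: 113.60 ± 6.0055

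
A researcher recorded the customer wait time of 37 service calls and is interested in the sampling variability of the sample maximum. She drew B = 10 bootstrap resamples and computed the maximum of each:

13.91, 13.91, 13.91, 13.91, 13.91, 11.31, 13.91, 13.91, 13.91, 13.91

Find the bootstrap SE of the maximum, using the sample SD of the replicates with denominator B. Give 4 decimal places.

SE* = 0.7800

Bootstrap SE is the standard deviation of the 10 replicate maximums.
Mean of replicates: (13.91 + 13.91 + 13.91 + 13.91 + 13.91 + 11.31 + 13.91 + 13.91 + 13.91 + 13.91) / 10 = 136.50000 / 10 = 13.65000
Sum of squared deviations: (+0.26000)² + (+0.26000)² + (+0.26000)² + (+0.26000)² + (+0.26000)² + (−2.34000)² + (+0.26000)² + (+0.26000)² + (+0.26000)² + (+0.26000)² = 6.08400
Variance = 6.08400 / 10 = 0.60840
SE* = √0.60840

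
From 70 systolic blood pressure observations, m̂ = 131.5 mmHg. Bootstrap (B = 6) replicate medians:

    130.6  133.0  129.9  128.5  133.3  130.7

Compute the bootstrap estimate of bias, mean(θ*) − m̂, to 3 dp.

mean(θ*) = (130.6 + 133.0 + 129.9 + 128.5 + 133.3 + 130.7) / 6 = 131.0000
bias = 131.0000 − 131.5

bias = −0.500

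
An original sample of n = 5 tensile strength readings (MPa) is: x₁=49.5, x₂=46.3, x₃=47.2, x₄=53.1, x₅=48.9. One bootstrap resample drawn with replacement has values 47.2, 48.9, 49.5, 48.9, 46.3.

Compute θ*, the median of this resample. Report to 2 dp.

θ* = 48.90

Sorted: 46.3, 47.2, 48.9, 48.9, 49.5
Median = middle value = 48.90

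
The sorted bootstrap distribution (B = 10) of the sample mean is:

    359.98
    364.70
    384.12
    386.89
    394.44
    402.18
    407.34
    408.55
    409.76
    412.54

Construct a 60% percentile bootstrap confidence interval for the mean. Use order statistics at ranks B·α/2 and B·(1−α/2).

α = 0.40; lower rank = 10 × 0.200 = 2; upper rank = 10 × 0.800 = 8.
The 2nd smallest replicate is 364.70; the 8th is 408.55.

(364.70, 408.55)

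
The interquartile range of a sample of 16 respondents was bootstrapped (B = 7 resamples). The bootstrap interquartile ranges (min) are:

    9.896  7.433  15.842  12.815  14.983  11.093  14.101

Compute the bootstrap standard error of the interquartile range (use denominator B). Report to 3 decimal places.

Bootstrap SE is the standard deviation of the 7 replicate interquartile ranges.
Mean of replicates: (9.896 + 7.433 + 15.842 + 12.815 + 14.983 + 11.093 + 14.101) / 7 = 86.1630 / 7 = 12.3090
Sum of squared deviations: (−2.4130)² + (−4.8760)² + (+3.5330)² + (+0.5060)² + (+2.6740)² + (−1.2160)² + (+1.7920)² = 54.1763
Variance = 54.1763 / 7 = 7.7395
SE* = √7.7395

SE* = 2.782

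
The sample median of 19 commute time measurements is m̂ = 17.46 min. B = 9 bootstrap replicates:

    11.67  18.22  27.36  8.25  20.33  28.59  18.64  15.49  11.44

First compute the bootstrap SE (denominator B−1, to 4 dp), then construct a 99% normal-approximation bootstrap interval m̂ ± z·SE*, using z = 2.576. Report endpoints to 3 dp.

(-0.518, 35.438)

Mean of replicates = 17.7767; sum of squared deviations = 389.6608; SE* = √(389.6608/8) = 6.9791
Margin = 2.576 × 6.9791 = 17.9782
Interval: 17.46 ± 17.9782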